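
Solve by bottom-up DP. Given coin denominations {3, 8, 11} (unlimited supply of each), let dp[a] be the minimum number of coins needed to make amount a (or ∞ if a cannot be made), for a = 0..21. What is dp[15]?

5

 a  0  1  2  3  4  5  6  7  8  9 10 11 12 13 14 15 16 17 18 19 20 21
dp  0  -  -  1  -  -  2  -  1  3  -  1  4  -  2  5  2  3  6  2  4  7
(- denotes ∞ / unreachable)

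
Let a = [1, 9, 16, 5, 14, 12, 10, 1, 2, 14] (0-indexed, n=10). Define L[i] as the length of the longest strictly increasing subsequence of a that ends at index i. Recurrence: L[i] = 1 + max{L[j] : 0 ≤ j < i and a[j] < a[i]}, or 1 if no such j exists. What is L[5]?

   i    0    1    2    3    4    5    6    7    8    9
a[i]    1    9   16    5   14   12   10    1    2   14
L[i]    1    2    3    2    3    3    3    1    2    4

3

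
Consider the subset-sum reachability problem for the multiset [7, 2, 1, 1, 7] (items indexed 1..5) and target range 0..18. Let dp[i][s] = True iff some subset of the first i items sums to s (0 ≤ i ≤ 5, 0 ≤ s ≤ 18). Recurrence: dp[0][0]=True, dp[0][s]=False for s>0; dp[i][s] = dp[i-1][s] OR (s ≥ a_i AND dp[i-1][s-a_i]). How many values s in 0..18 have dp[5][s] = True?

i\s   0   1   2   3   4   5   6   7   8   9  10  11  12  13  14  15  16  17  18
  0   T   F   F   F   F   F   F   F   F   F   F   F   F   F   F   F   F   F   F
  1   T   F   F   F   F   F   F   T   F   F   F   F   F   F   F   F   F   F   F
  2   T   F   T   F   F   F   F   T   F   T   F   F   F   F   F   F   F   F   F
  3   T   T   T   T   F   F   F   T   T   T   T   F   F   F   F   F   F   F   F
  4   T   T   T   T   T   F   F   T   T   T   T   T   F   F   F   F   F   F   F
  5   T   T   T   T   T   F   F   T   T   T   T   T   F   F   T   T   T   T   T

15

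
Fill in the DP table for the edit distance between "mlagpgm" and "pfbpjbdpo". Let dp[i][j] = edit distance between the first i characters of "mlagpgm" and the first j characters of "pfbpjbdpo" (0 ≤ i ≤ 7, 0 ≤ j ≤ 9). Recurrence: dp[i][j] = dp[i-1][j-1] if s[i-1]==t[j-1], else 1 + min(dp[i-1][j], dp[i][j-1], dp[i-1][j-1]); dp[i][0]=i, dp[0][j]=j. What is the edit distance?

   ''  p  f  b  p  j  b  d  p  o
''  0  1  2  3  4  5  6  7  8  9
 m  1  1  2  3  4  5  6  7  8  9
 l  2  2  2  3  4  5  6  7  8  9
 a  3  3  3  3  4  5  6  7  8  9
 g  4  4  4  4  4  5  6  7  8  9
 p  5  4  5  5  4  5  6  7  7  8
 g  6  5  5  6  5  5  6  7  8  8
 m  7  6  6  6  6  6  6  7  8  9

9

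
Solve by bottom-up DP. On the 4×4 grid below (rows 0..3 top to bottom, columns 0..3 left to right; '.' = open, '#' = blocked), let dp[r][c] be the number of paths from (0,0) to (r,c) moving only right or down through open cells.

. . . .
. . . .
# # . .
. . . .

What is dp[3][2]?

r\c   0   1   2   3
  0   1   1   1   1
  1   1   2   3   4
  2   0   0   3   7
  3   0   0   3  10

3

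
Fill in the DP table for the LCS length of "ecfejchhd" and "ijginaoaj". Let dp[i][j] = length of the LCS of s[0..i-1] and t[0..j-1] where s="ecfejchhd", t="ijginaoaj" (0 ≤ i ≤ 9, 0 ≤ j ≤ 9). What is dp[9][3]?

1

   ''  i  j  g  i  n  a  o  a  j
''  0  0  0  0  0  0  0  0  0  0
 e  0  0  0  0  0  0  0  0  0  0
 c  0  0  0  0  0  0  0  0  0  0
 f  0  0  0  0  0  0  0  0  0  0
 e  0  0  0  0  0  0  0  0  0  0
 j  0  0  1  1  1  1  1  1  1  1
 c  0  0  1  1  1  1  1  1  1  1
 h  0  0  1  1  1  1  1  1  1  1
 h  0  0  1  1  1  1  1  1  1  1
 d  0  0  1  1  1  1  1  1  1  1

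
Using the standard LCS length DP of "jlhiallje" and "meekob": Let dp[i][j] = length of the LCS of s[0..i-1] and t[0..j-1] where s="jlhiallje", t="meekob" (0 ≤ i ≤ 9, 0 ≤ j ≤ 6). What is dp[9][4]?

1

   ''  m  e  e  k  o  b
''  0  0  0  0  0  0  0
 j  0  0  0  0  0  0  0
 l  0  0  0  0  0  0  0
 h  0  0  0  0  0  0  0
 i  0  0  0  0  0  0  0
 a  0  0  0  0  0  0  0
 l  0  0  0  0  0  0  0
 l  0  0  0  0  0  0  0
 j  0  0  0  0  0  0  0
 e  0  0  1  1  1  1  1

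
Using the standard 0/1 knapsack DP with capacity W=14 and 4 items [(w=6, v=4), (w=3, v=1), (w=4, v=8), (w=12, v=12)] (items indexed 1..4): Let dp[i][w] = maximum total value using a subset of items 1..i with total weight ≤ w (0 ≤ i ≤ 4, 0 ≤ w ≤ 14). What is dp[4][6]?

i\w   0   1   2   3   4   5   6   7   8   9  10  11  12  13  14
  0   0   0   0   0   0   0   0   0   0   0   0   0   0   0   0
  1   0   0   0   0   0   0   4   4   4   4   4   4   4   4   4
  2   0   0   0   1   1   1   4   4   4   5   5   5   5   5   5
  3   0   0   0   1   8   8   8   9   9   9  12  12  12  13  13
  4   0   0   0   1   8   8   8   9   9   9  12  12  12  13  13

8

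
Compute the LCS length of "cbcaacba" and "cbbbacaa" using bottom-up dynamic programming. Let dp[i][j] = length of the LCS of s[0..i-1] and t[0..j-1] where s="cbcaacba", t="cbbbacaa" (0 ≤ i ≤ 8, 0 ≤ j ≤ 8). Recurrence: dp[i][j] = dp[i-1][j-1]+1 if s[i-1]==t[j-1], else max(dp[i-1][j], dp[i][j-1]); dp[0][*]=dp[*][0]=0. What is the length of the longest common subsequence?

5

   ''  c  b  b  b  a  c  a  a
''  0  0  0  0  0  0  0  0  0
 c  0  1  1  1  1  1  1  1  1
 b  0  1  2  2  2  2  2  2  2
 c  0  1  2  2  2  2  3  3  3
 a  0  1  2  2  2  3  3  4  4
 a  0  1  2  2  2  3  3  4  5
 c  0  1  2  2  2  3  4  4  5
 b  0  1  2  3  3  3  4  4  5
 a  0  1  2  3  3  4  4  5  5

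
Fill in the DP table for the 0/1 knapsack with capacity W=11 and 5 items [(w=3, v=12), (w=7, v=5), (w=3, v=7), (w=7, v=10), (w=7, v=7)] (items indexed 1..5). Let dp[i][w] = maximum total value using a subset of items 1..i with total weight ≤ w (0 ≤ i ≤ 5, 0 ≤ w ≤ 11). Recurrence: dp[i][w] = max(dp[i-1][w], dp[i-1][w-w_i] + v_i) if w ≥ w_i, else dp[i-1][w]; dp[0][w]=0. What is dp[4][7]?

19

i\w   0   1   2   3   4   5   6   7   8   9  10  11
  0   0   0   0   0   0   0   0   0   0   0   0   0
  1   0   0   0  12  12  12  12  12  12  12  12  12
  2   0   0   0  12  12  12  12  12  12  12  17  17
  3   0   0   0  12  12  12  19  19  19  19  19  19
  4   0   0   0  12  12  12  19  19  19  19  22  22
  5   0   0   0  12  12  12  19  19  19  19  22  22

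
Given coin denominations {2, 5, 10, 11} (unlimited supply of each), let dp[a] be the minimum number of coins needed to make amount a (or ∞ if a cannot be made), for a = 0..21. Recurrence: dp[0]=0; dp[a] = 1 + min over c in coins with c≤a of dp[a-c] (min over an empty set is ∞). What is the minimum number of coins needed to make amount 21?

 a  0  1  2  3  4  5  6  7  8  9 10 11 12 13 14 15 16 17 18 19 20 21
dp  0  -  1  -  2  1  3  2  4  3  1  1  2  2  3  2  2  3  3  4  2  2
(- denotes ∞ / unreachable)

2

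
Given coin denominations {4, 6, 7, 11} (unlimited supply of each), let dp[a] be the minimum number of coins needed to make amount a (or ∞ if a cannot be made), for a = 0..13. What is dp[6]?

 a  0  1  2  3  4  5  6  7  8  9 10 11 12 13
dp  0  -  -  -  1  -  1  1  2  -  2  1  2  2
(- denotes ∞ / unreachable)

1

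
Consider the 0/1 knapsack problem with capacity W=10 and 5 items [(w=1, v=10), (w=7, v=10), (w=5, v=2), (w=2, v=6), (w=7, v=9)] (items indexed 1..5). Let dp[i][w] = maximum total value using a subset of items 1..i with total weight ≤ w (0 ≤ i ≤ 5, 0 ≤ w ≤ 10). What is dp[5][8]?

i\w   0   1   2   3   4   5   6   7   8   9  10
  0   0   0   0   0   0   0   0   0   0   0   0
  1   0  10  10  10  10  10  10  10  10  10  10
  2   0  10  10  10  10  10  10  10  20  20  20
  3   0  10  10  10  10  10  12  12  20  20  20
  4   0  10  10  16  16  16  16  16  20  20  26
  5   0  10  10  16  16  16  16  16  20  20  26

20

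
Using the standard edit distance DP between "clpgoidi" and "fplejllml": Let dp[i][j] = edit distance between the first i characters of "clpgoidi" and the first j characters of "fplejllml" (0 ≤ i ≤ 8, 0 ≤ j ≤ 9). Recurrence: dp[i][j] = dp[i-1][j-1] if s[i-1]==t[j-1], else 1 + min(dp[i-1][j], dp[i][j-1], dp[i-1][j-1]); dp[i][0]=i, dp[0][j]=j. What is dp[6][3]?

   ''  f  p  l  e  j  l  l  m  l
''  0  1  2  3  4  5  6  7  8  9
 c  1  1  2  3  4  5  6  7  8  9
 l  2  2  2  2  3  4  5  6  7  8
 p  3  3  2  3  3  4  5  6  7  8
 g  4  4  3  3  4  4  5  6  7  8
 o  5  5  4  4  4  5  5  6  7  8
 i  6  6  5  5  5  5  6  6  7  8
 d  7  7  6  6  6  6  6  7  7  8
 i  8  8  7  7  7  7  7  7  8  8

5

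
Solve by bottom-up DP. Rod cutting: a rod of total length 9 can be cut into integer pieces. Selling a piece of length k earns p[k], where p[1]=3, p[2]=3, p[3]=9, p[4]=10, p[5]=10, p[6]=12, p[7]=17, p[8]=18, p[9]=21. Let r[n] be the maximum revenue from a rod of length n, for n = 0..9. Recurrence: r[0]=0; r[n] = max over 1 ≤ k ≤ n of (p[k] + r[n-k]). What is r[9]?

   n    0    1    2    3    4    5    6    7    8    9
r[n]    0    3    6    9   12   15   18   21   24   27

27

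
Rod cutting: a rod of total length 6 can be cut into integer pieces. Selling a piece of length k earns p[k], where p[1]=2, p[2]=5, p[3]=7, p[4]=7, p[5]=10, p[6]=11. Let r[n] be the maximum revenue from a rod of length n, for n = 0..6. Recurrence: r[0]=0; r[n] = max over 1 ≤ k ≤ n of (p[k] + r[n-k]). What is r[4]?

10

   n    0    1    2    3    4    5    6
r[n]    0    2    5    7   10   12   15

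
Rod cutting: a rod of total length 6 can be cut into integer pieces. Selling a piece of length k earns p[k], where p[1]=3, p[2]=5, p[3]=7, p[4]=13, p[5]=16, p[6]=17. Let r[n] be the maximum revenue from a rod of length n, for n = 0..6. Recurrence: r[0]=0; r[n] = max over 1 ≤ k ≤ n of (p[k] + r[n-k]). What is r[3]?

   n    0    1    2    3    4    5    6
r[n]    0    3    6    9   13   16   19

9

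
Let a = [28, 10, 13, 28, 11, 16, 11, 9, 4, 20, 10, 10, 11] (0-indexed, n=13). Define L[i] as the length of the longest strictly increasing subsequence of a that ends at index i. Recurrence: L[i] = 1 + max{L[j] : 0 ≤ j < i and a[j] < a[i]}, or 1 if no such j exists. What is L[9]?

   i    0    1    2    3    4    5    6    7    8    9   10   11   12
a[i]   28   10   13   28   11   16   11    9    4   20   10   10   11
L[i]    1    1    2    3    2    3    2    1    1    4    2    2    3

4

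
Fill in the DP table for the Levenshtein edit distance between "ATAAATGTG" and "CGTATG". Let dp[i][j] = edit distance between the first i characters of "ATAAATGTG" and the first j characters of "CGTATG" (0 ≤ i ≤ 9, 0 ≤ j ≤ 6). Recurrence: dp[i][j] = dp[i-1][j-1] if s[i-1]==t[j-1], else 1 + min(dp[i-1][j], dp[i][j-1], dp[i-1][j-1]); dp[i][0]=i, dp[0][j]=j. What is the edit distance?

6

   ''  C  G  T  A  T  G
''  0  1  2  3  4  5  6
 A  1  1  2  3  3  4  5
 T  2  2  2  2  3  3  4
 A  3  3  3  3  2  3  4
 A  4  4  4  4  3  3  4
 A  5  5  5  5  4  4  4
 T  6  6  6  5  5  4  5
 G  7  7  6  6  6  5  4
 T  8  8  7  6  7  6  5
 G  9  9  8  7  7  7  6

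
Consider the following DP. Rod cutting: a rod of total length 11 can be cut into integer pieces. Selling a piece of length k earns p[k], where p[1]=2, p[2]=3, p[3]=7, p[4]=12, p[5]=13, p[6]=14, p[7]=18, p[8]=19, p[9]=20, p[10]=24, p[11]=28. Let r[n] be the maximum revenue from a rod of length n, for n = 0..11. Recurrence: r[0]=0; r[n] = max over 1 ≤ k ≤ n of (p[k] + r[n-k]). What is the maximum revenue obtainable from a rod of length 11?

   n    0    1    2    3    4    5    6    7    8    9   10   11
r[n]    0    2    4    7   12   14   16   19   24   26   28   31

31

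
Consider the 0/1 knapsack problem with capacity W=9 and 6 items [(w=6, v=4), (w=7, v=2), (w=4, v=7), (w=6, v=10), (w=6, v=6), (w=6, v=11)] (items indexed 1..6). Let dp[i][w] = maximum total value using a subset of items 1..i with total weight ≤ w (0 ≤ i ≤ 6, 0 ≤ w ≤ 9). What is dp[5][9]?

10

i\w   0   1   2   3   4   5   6   7   8   9
  0   0   0   0   0   0   0   0   0   0   0
  1   0   0   0   0   0   0   4   4   4   4
  2   0   0   0   0   0   0   4   4   4   4
  3   0   0   0   0   7   7   7   7   7   7
  4   0   0   0   0   7   7  10  10  10  10
  5   0   0   0   0   7   7  10  10  10  10
  6   0   0   0   0   7   7  11  11  11  11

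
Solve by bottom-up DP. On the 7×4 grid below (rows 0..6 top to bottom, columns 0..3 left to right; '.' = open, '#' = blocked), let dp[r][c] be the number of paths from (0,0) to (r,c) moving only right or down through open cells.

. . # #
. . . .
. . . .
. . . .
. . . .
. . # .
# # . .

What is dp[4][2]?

14

r\c   0   1   2   3
  0   1   1   0   0
  1   1   2   2   2
  2   1   3   5   7
  3   1   4   9  16
  4   1   5  14  30
  5   1   6   0  30
  6   0   0   0  30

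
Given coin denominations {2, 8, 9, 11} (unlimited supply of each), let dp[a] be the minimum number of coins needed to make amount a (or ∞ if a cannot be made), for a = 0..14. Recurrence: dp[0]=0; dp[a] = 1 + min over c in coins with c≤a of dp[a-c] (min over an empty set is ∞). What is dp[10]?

2

 a  0  1  2  3  4  5  6  7  8  9 10 11 12 13 14
dp  0  -  1  -  2  -  3  -  1  1  2  1  3  2  4
(- denotes ∞ / unreachable)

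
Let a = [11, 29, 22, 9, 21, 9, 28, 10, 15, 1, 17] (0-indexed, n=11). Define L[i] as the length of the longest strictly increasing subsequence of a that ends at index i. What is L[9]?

1

   i    0    1    2    3    4    5    6    7    8    9   10
a[i]   11   29   22    9   21    9   28   10   15    1   17
L[i]    1    2    2    1    2    1    3    2    3    1    4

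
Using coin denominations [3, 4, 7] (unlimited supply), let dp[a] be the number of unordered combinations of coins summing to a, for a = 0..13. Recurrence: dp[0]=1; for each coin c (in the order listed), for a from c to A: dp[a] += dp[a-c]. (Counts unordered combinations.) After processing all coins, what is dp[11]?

after  coin     0     1     2     3     4     5     6     7     8     9    10    11    12    13
          3     1     0     0     1     0     0     1     0     0     1     0     0     1     0
          4     1     0     0     1     1     0     1     1     1     1     1     1     2     1
          7     1     0     0     1     1     0     1     2     1     1     2     2     2     2

2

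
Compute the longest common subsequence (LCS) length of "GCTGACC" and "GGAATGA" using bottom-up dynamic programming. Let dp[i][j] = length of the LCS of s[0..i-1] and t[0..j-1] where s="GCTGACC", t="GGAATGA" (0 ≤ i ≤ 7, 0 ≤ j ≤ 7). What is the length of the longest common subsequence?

4

   ''  G  G  A  A  T  G  A
''  0  0  0  0  0  0  0  0
 G  0  1  1  1  1  1  1  1
 C  0  1  1  1  1  1  1  1
 T  0  1  1  1  1  2  2  2
 G  0  1  2  2  2  2  3  3
 A  0  1  2  3  3  3  3  4
 C  0  1  2  3  3  3  3  4
 C  0  1  2  3  3  3  3  4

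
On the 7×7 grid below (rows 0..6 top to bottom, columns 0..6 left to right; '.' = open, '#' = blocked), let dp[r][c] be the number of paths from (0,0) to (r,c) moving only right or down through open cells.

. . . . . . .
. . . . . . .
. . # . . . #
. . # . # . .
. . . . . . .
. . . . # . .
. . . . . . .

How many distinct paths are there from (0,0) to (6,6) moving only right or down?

125

r\c   0   1   2   3   4   5   6
  0   1   1   1   1   1   1   1
  1   1   2   3   4   5   6   7
  2   1   3   0   4   9  15   0
  3   1   4   0   4   0  15  15
  4   1   5   5   9   9  24  39
  5   1   6  11  20   0  24  63
  6   1   7  18  38  38  62 125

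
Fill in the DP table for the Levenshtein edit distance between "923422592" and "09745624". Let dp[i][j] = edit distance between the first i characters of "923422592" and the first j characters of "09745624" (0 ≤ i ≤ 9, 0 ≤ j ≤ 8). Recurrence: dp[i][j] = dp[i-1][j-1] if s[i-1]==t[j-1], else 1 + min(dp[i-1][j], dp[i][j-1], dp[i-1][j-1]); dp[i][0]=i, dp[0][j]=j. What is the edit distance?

   ''  0  9  7  4  5  6  2  4
''  0  1  2  3  4  5  6  7  8
 9  1  1  1  2  3  4  5  6  7
 2  2  2  2  2  3  4  5  5  6
 3  3  3  3  3  3  4  5  6  6
 4  4  4  4  4  3  4  5  6  6
 2  5  5  5  5  4  4  5  5  6
 2  6  6  6  6  5  5  5  5  6
 5  7  7  7  7  6  5  6  6  6
 9  8  8  7  8  7  6  6  7  7
 2  9  9  8  8  8  7  7  6  7

7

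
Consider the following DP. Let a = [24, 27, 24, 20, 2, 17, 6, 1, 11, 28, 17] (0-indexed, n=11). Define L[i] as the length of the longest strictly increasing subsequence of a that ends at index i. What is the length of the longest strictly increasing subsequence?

   i    0    1    2    3    4    5    6    7    8    9   10
a[i]   24   27   24   20    2   17    6    1   11   28   17
L[i]    1    2    1    1    1    2    2    1    3    4    4

4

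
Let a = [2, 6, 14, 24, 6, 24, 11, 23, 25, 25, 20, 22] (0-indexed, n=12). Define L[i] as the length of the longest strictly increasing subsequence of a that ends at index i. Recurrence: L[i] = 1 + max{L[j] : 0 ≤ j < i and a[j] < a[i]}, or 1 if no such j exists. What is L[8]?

5

   i    0    1    2    3    4    5    6    7    8    9   10   11
a[i]    2    6   14   24    6   24   11   23   25   25   20   22
L[i]    1    2    3    4    2    4    3    4    5    5    4    5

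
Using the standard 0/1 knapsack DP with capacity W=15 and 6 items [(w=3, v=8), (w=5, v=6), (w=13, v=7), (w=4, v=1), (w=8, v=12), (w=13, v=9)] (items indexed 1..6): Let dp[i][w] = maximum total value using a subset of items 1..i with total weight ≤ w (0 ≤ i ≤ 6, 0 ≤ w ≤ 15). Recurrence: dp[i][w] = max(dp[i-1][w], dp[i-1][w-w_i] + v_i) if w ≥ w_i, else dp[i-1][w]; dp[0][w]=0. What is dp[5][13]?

20

i\w   0   1   2   3   4   5   6   7   8   9  10  11  12  13  14  15
  0   0   0   0   0   0   0   0   0   0   0   0   0   0   0   0   0
  1   0   0   0   8   8   8   8   8   8   8   8   8   8   8   8   8
  2   0   0   0   8   8   8   8   8  14  14  14  14  14  14  14  14
  3   0   0   0   8   8   8   8   8  14  14  14  14  14  14  14  14
  4   0   0   0   8   8   8   8   9  14  14  14  14  15  15  15  15
  5   0   0   0   8   8   8   8   9  14  14  14  20  20  20  20  21
  6   0   0   0   8   8   8   8   9  14  14  14  20  20  20  20  21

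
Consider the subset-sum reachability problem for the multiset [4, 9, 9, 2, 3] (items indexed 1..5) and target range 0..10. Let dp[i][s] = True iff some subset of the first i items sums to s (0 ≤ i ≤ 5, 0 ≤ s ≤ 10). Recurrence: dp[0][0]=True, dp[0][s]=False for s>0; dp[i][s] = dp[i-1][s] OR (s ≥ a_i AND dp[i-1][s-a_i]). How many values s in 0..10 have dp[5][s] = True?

8

i\s   0   1   2   3   4   5   6   7   8   9  10
  0   T   F   F   F   F   F   F   F   F   F   F
  1   T   F   F   F   T   F   F   F   F   F   F
  2   T   F   F   F   T   F   F   F   F   T   F
  3   T   F   F   F   T   F   F   F   F   T   F
  4   T   F   T   F   T   F   T   F   F   T   F
  5   T   F   T   T   T   T   T   T   F   T   F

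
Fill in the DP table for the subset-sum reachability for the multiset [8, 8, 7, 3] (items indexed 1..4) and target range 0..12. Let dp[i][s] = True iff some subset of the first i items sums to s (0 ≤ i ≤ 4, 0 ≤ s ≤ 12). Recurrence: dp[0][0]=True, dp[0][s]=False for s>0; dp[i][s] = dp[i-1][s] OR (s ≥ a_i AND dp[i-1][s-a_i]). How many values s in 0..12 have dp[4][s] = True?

6

i\s   0   1   2   3   4   5   6   7   8   9  10  11  12
  0   T   F   F   F   F   F   F   F   F   F   F   F   F
  1   T   F   F   F   F   F   F   F   T   F   F   F   F
  2   T   F   F   F   F   F   F   F   T   F   F   F   F
  3   T   F   F   F   F   F   F   T   T   F   F   F   F
  4   T   F   F   T   F   F   F   T   T   F   T   T   F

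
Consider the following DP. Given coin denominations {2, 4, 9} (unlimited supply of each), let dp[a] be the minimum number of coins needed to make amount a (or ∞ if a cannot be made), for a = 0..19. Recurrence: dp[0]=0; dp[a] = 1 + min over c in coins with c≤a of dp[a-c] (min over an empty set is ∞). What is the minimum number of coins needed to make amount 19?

4

 a  0  1  2  3  4  5  6  7  8  9 10 11 12 13 14 15 16 17 18 19
dp  0  -  1  -  1  -  2  -  2  1  3  2  3  2  4  3  4  3  2  4
(- denotes ∞ / unreachable)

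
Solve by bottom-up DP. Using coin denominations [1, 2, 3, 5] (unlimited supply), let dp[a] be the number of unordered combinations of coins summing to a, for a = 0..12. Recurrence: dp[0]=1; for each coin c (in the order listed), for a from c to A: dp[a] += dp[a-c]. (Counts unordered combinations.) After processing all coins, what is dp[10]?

20

after  coin     0     1     2     3     4     5     6     7     8     9    10    11    12
          1     1     1     1     1     1     1     1     1     1     1     1     1     1
          2     1     1     2     2     3     3     4     4     5     5     6     6     7
          3     1     1     2     3     4     5     7     8    10    12    14    16    19
          5     1     1     2     3     4     6     8    10    13    16    20    24    29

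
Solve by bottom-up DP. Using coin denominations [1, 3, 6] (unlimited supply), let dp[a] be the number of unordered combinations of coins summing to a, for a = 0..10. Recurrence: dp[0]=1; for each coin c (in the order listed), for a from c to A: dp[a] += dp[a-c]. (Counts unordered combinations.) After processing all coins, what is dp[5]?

2

after  coin     0     1     2     3     4     5     6     7     8     9    10
          1     1     1     1     1     1     1     1     1     1     1     1
          3     1     1     1     2     2     2     3     3     3     4     4
          6     1     1     1     2     2     2     4     4     4     6     6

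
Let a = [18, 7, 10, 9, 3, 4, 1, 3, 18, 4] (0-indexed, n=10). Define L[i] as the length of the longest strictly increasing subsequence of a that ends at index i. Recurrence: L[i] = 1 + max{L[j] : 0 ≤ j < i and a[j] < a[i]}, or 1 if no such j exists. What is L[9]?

   i    0    1    2    3    4    5    6    7    8    9
a[i]   18    7   10    9    3    4    1    3   18    4
L[i]    1    1    2    2    1    2    1    2    3    3

3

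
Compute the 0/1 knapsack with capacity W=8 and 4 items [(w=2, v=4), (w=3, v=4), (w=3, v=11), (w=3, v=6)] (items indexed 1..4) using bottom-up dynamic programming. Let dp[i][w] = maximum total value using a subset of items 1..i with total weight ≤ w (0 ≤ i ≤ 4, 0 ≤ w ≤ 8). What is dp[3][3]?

i\w   0   1   2   3   4   5   6   7   8
  0   0   0   0   0   0   0   0   0   0
  1   0   0   4   4   4   4   4   4   4
  2   0   0   4   4   4   8   8   8   8
  3   0   0   4  11  11  15  15  15  19
  4   0   0   4  11  11  15  17  17  21

11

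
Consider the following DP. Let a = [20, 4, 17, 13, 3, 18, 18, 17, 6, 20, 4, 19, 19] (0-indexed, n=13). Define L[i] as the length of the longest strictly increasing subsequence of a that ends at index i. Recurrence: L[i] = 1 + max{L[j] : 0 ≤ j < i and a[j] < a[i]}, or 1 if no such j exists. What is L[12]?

4

   i    0    1    2    3    4    5    6    7    8    9   10   11   12
a[i]   20    4   17   13    3   18   18   17    6   20    4   19   19
L[i]    1    1    2    2    1    3    3    3    2    4    2    4    4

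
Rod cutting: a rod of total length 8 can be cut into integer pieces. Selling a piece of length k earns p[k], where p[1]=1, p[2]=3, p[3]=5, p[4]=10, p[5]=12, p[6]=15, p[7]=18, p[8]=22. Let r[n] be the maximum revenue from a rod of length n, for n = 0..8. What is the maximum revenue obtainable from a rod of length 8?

   n    0    1    2    3    4    5    6    7    8
r[n]    0    1    3    5   10   12   15   18   22

22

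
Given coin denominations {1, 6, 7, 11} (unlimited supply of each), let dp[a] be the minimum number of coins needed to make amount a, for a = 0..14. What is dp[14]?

 a  0  1  2  3  4  5  6  7  8  9 10 11 12 13 14
dp  0  1  2  3  4  5  1  1  2  3  4  1  2  2  2

2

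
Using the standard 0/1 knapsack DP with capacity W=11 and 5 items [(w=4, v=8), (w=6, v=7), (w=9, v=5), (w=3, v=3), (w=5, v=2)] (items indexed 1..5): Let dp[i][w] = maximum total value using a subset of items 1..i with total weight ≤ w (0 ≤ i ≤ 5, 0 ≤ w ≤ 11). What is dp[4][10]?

i\w   0   1   2   3   4   5   6   7   8   9  10  11
  0   0   0   0   0   0   0   0   0   0   0   0   0
  1   0   0   0   0   8   8   8   8   8   8   8   8
  2   0   0   0   0   8   8   8   8   8   8  15  15
  3   0   0   0   0   8   8   8   8   8   8  15  15
  4   0   0   0   3   8   8   8  11  11  11  15  15
  5   0   0   0   3   8   8   8  11  11  11  15  15

15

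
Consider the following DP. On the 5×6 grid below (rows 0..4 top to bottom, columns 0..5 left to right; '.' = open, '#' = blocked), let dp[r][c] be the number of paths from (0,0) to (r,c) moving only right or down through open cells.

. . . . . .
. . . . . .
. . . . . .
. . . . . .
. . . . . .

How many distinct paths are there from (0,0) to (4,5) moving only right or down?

126

r\c   0   1   2   3   4   5
  0   1   1   1   1   1   1
  1   1   2   3   4   5   6
  2   1   3   6  10  15  21
  3   1   4  10  20  35  56
  4   1   5  15  35  70 126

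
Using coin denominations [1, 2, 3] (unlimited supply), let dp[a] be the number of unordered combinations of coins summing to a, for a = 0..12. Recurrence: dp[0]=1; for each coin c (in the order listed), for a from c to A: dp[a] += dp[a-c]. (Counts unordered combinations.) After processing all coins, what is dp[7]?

8

after  coin     0     1     2     3     4     5     6     7     8     9    10    11    12
          1     1     1     1     1     1     1     1     1     1     1     1     1     1
          2     1     1     2     2     3     3     4     4     5     5     6     6     7
          3     1     1     2     3     4     5     7     8    10    12    14    16    19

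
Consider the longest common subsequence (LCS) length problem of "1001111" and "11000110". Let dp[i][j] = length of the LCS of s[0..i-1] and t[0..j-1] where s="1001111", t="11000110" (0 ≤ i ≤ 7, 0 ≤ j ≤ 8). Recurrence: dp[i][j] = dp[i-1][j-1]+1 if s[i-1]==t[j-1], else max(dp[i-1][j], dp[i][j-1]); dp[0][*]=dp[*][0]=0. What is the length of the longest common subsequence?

5

   ''  1  1  0  0  0  1  1  0
''  0  0  0  0  0  0  0  0  0
 1  0  1  1  1  1  1  1  1  1
 0  0  1  1  2  2  2  2  2  2
 0  0  1  1  2  3  3  3  3  3
 1  0  1  2  2  3  3  4  4  4
 1  0  1  2  2  3  3  4  5  5
 1  0  1  2  2  3  3  4  5  5
 1  0  1  2  2  3  3  4  5  5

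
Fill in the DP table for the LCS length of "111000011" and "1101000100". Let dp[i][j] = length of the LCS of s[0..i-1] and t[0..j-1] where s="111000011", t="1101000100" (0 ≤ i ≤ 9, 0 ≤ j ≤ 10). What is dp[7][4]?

3

   ''  1  1  0  1  0  0  0  1  0  0
''  0  0  0  0  0  0  0  0  0  0  0
 1  0  1  1  1  1  1  1  1  1  1  1
 1  0  1  2  2  2  2  2  2  2  2  2
 1  0  1  2  2  3  3  3  3  3  3  3
 0  0  1  2  3  3  4  4  4  4  4  4
 0  0  1  2  3  3  4  5  5  5  5  5
 0  0  1  2  3  3  4  5  6  6  6  6
 0  0  1  2  3  3  4  5  6  6  7  7
 1  0  1  2  3  4  4  5  6  7  7  7
 1  0  1  2  3  4  4  5  6  7  7  7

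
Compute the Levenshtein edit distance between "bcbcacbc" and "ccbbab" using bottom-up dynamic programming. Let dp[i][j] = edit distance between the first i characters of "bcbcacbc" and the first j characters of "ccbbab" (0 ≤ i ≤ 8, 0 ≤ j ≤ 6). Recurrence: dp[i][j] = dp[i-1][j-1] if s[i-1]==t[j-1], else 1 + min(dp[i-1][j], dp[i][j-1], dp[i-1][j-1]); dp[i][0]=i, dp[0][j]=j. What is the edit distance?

   ''  c  c  b  b  a  b
''  0  1  2  3  4  5  6
 b  1  1  2  2  3  4  5
 c  2  1  1  2  3  4  5
 b  3  2  2  1  2  3  4
 c  4  3  2  2  2  3  4
 a  5  4  3  3  3  2  3
 c  6  5  4  4  4  3  3
 b  7  6  5  4  4  4  3
 c  8  7  6  5  5  5  4

4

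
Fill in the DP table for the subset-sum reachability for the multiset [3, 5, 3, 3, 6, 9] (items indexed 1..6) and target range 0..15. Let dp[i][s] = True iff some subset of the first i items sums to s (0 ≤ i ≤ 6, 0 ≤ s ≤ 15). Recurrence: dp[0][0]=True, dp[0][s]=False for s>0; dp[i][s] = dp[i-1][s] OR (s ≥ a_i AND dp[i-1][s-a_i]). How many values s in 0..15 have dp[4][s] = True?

i\s   0   1   2   3   4   5   6   7   8   9  10  11  12  13  14  15
  0   T   F   F   F   F   F   F   F   F   F   F   F   F   F   F   F
  1   T   F   F   T   F   F   F   F   F   F   F   F   F   F   F   F
  2   T   F   F   T   F   T   F   F   T   F   F   F   F   F   F   F
  3   T   F   F   T   F   T   T   F   T   F   F   T   F   F   F   F
  4   T   F   F   T   F   T   T   F   T   T   F   T   F   F   T   F
  5   T   F   F   T   F   T   T   F   T   T   F   T   T   F   T   T
  6   T   F   F   T   F   T   T   F   T   T   F   T   T   F   T   T

8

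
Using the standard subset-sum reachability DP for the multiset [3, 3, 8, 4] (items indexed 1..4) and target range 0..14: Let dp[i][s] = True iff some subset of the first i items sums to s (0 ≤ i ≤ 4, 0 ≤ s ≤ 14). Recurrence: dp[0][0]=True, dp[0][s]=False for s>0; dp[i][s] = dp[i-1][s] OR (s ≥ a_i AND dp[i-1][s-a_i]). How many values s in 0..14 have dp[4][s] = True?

10

i\s   0   1   2   3   4   5   6   7   8   9  10  11  12  13  14
  0   T   F   F   F   F   F   F   F   F   F   F   F   F   F   F
  1   T   F   F   T   F   F   F   F   F   F   F   F   F   F   F
  2   T   F   F   T   F   F   T   F   F   F   F   F   F   F   F
  3   T   F   F   T   F   F   T   F   T   F   F   T   F   F   T
  4   T   F   F   T   T   F   T   T   T   F   T   T   T   F   T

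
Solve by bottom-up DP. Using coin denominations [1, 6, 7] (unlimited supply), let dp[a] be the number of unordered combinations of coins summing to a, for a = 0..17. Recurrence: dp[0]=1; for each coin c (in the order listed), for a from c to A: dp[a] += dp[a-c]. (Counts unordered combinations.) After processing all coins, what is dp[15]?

6

after  coin     0     1     2     3     4     5     6     7     8     9    10    11    12    13    14    15    16    17
          1     1     1     1     1     1     1     1     1     1     1     1     1     1     1     1     1     1     1
          6     1     1     1     1     1     1     2     2     2     2     2     2     3     3     3     3     3     3
          7     1     1     1     1     1     1     2     3     3     3     3     3     4     5     6     6     6     6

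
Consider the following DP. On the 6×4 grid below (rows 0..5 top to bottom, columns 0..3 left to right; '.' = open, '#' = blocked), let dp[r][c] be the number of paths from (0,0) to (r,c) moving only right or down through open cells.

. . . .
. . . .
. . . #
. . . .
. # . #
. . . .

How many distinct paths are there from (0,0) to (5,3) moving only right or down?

11

r\c   0   1   2   3
  0   1   1   1   1
  1   1   2   3   4
  2   1   3   6   0
  3   1   4  10  10
  4   1   0  10   0
  5   1   1  11  11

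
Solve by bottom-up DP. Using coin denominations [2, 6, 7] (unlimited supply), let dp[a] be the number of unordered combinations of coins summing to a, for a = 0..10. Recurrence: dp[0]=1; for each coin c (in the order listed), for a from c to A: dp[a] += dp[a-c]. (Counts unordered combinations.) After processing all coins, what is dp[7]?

1

after  coin     0     1     2     3     4     5     6     7     8     9    10
          2     1     0     1     0     1     0     1     0     1     0     1
          6     1     0     1     0     1     0     2     0     2     0     2
          7     1     0     1     0     1     0     2     1     2     1     2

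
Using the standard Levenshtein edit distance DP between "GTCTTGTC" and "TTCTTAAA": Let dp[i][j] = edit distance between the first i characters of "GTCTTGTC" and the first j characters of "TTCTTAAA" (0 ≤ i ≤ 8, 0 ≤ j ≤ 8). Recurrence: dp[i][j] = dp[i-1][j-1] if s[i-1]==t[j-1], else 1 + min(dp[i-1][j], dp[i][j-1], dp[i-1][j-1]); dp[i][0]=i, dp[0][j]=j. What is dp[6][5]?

   ''  T  T  C  T  T  A  A  A
''  0  1  2  3  4  5  6  7  8
 G  1  1  2  3  4  5  6  7  8
 T  2  1  1  2  3  4  5  6  7
 C  3  2  2  1  2  3  4  5  6
 T  4  3  2  2  1  2  3  4  5
 T  5  4  3  3  2  1  2  3  4
 G  6  5  4  4  3  2  2  3  4
 T  7  6  5  5  4  3  3  3  4
 C  8  7  6  5  5  4  4  4  4

2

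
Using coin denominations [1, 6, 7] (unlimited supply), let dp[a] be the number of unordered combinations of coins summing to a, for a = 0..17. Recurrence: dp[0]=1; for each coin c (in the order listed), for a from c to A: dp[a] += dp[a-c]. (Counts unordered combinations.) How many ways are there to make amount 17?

6

after  coin     0     1     2     3     4     5     6     7     8     9    10    11    12    13    14    15    16    17
          1     1     1     1     1     1     1     1     1     1     1     1     1     1     1     1     1     1     1
          6     1     1     1     1     1     1     2     2     2     2     2     2     3     3     3     3     3     3
          7     1     1     1     1     1     1     2     3     3     3     3     3     4     5     6     6     6     6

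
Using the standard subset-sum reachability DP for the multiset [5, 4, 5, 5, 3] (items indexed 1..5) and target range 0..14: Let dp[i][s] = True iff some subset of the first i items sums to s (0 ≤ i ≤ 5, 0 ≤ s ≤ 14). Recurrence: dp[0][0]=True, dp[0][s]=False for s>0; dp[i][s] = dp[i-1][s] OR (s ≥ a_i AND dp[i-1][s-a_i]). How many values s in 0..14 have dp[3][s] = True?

i\s   0   1   2   3   4   5   6   7   8   9  10  11  12  13  14
  0   T   F   F   F   F   F   F   F   F   F   F   F   F   F   F
  1   T   F   F   F   F   T   F   F   F   F   F   F   F   F   F
  2   T   F   F   F   T   T   F   F   F   T   F   F   F   F   F
  3   T   F   F   F   T   T   F   F   F   T   T   F   F   F   T
  4   T   F   F   F   T   T   F   F   F   T   T   F   F   F   T
  5   T   F   F   T   T   T   F   T   T   T   T   F   T   T   T

6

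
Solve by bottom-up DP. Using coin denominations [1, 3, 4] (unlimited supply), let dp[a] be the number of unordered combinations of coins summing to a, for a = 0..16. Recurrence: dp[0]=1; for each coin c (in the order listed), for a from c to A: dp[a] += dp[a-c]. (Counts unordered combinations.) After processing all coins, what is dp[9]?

after  coin     0     1     2     3     4     5     6     7     8     9    10    11    12    13    14    15    16
          1     1     1     1     1     1     1     1     1     1     1     1     1     1     1     1     1     1
          3     1     1     1     2     2     2     3     3     3     4     4     4     5     5     5     6     6
          4     1     1     1     2     3     3     4     5     6     7     8     9    11    12    13    15    17

7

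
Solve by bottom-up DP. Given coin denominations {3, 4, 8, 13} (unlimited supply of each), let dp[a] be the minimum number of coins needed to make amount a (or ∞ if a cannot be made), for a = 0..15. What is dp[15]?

 a  0  1  2  3  4  5  6  7  8  9 10 11 12 13 14 15
dp  0  -  -  1  1  -  2  2  1  3  3  2  2  1  3  3
(- denotes ∞ / unreachable)

3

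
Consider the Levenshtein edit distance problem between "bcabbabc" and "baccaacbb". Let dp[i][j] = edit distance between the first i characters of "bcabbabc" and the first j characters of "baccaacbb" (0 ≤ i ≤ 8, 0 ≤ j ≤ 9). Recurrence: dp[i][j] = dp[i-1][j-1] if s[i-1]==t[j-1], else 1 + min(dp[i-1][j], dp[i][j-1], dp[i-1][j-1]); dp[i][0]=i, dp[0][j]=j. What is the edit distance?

   ''  b  a  c  c  a  a  c  b  b
''  0  1  2  3  4  5  6  7  8  9
 b  1  0  1  2  3  4  5  6  7  8
 c  2  1  1  1  2  3  4  5  6  7
 a  3  2  1  2  2  2  3  4  5  6
 b  4  3  2  2  3  3  3  4  4  5
 b  5  4  3  3  3  4  4  4  4  4
 a  6  5  4  4  4  3  4  5  5  5
 b  7  6  5  5  5  4  4  5  5  5
 c  8  7  6  5  5  5  5  4  5  6

6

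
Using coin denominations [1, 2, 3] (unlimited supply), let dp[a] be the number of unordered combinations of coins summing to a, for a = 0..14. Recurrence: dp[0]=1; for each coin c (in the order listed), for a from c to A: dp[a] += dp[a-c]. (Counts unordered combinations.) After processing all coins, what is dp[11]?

16

after  coin     0     1     2     3     4     5     6     7     8     9    10    11    12    13    14
          1     1     1     1     1     1     1     1     1     1     1     1     1     1     1     1
          2     1     1     2     2     3     3     4     4     5     5     6     6     7     7     8
          3     1     1     2     3     4     5     7     8    10    12    14    16    19    21    24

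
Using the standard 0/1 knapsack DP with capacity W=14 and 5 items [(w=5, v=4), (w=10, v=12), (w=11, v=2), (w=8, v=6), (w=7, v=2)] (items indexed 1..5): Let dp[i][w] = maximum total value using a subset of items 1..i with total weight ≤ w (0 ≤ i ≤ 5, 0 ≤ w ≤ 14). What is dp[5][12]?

12

i\w   0   1   2   3   4   5   6   7   8   9  10  11  12  13  14
  0   0   0   0   0   0   0   0   0   0   0   0   0   0   0   0
  1   0   0   0   0   0   4   4   4   4   4   4   4   4   4   4
  2   0   0   0   0   0   4   4   4   4   4  12  12  12  12  12
  3   0   0   0   0   0   4   4   4   4   4  12  12  12  12  12
  4   0   0   0   0   0   4   4   4   6   6  12  12  12  12  12
  5   0   0   0   0   0   4   4   4   6   6  12  12  12  12  12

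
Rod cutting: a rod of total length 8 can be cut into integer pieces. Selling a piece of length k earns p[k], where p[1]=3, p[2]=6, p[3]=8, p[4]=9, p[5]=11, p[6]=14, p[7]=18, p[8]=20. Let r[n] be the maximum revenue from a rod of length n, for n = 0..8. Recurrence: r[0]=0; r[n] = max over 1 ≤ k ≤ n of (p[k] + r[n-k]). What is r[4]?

12

   n    0    1    2    3    4    5    6    7    8
r[n]    0    3    6    9   12   15   18   21   24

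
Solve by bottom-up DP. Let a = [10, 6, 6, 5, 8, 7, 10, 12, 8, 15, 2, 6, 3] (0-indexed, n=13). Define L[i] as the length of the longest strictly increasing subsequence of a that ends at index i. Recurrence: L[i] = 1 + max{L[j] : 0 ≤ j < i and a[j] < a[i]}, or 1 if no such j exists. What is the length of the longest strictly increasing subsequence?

5

   i    0    1    2    3    4    5    6    7    8    9   10   11   12
a[i]   10    6    6    5    8    7   10   12    8   15    2    6    3
L[i]    1    1    1    1    2    2    3    4    3    5    1    2    2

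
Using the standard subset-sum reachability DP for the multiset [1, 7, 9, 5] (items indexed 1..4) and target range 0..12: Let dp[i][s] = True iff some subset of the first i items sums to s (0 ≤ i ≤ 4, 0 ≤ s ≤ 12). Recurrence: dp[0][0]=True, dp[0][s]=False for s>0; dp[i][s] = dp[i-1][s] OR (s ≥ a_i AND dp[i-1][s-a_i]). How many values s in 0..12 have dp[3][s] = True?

i\s   0   1   2   3   4   5   6   7   8   9  10  11  12
  0   T   F   F   F   F   F   F   F   F   F   F   F   F
  1   T   T   F   F   F   F   F   F   F   F   F   F   F
  2   T   T   F   F   F   F   F   T   T   F   F   F   F
  3   T   T   F   F   F   F   F   T   T   T   T   F   F
  4   T   T   F   F   F   T   T   T   T   T   T   F   T

6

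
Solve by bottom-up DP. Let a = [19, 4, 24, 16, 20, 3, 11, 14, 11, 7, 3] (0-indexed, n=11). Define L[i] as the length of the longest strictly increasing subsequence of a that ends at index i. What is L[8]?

2

   i    0    1    2    3    4    5    6    7    8    9   10
a[i]   19    4   24   16   20    3   11   14   11    7    3
L[i]    1    1    2    2    3    1    2    3    2    2    1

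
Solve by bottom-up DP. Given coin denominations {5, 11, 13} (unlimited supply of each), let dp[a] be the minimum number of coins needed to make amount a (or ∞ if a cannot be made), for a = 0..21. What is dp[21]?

3

 a  0  1  2  3  4  5  6  7  8  9 10 11 12 13 14 15 16 17 18 19 20 21
dp  0  -  -  -  -  1  -  -  -  -  2  1  -  1  -  3  2  -  2  -  4  3
(- denotes ∞ / unreachable)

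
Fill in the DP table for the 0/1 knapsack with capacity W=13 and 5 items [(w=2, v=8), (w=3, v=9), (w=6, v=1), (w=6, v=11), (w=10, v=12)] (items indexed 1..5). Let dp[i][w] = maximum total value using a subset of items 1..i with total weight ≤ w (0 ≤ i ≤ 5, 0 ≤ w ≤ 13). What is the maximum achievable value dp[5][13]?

i\w   0   1   2   3   4   5   6   7   8   9  10  11  12  13
  0   0   0   0   0   0   0   0   0   0   0   0   0   0   0
  1   0   0   8   8   8   8   8   8   8   8   8   8   8   8
  2   0   0   8   9   9  17  17  17  17  17  17  17  17  17
  3   0   0   8   9   9  17  17  17  17  17  17  18  18  18
  4   0   0   8   9   9  17  17  17  19  20  20  28  28  28
  5   0   0   8   9   9  17  17  17  19  20  20  28  28  28

28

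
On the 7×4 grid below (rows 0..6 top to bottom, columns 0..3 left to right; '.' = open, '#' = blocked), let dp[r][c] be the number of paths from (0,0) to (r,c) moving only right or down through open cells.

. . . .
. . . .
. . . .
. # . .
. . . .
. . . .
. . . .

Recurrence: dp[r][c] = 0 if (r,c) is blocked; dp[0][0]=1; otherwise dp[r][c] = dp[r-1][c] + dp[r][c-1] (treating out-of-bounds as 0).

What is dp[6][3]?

44

r\c   0   1   2   3
  0   1   1   1   1
  1   1   2   3   4
  2   1   3   6  10
  3   1   0   6  16
  4   1   1   7  23
  5   1   2   9  32
  6   1   3  12  44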